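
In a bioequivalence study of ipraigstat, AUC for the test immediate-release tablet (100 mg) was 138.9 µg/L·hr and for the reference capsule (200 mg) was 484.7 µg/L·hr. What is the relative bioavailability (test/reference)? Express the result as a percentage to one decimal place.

F_rel = (AUC_test/D_test) / (AUC_ref/D_ref)
      = (138.9/100) / (484.7/200)
      = 1.389 / 2.4235 = 0.5731 = 57.31%

F_rel = 57.3%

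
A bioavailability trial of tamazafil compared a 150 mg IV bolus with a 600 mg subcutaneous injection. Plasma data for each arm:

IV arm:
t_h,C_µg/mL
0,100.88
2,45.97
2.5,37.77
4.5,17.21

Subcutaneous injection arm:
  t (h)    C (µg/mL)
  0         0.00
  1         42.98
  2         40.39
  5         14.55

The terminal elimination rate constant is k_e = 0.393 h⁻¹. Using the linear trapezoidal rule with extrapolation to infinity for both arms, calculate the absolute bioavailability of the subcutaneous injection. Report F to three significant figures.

F = 0.171

Trapezoidal AUC_0→4.5 (IV):
  [0→2]: (100.88+45.97)/2 × 2 = 146.85
  [2→2.5]: (45.97+37.77)/2 × 0.5 = 20.935
  [2.5→4.5]: (37.77+17.21)/2 × 2 = 54.98
  Sum = 222.765 µg/mL·h
IV tail: 17.21/0.393 = 43.791; AUC_iv,0→∞ = 222.765 + 43.791 = 266.556 µg/mL·h
Trapezoidal AUC_0→5 (subcutaneous injection):
  [0→1]: (0.00+42.98)/2 × 1 = 21.49
  [1→2]: (42.98+40.39)/2 × 1 = 41.685
  [2→5]: (40.39+14.55)/2 × 3 = 82.41
  Sum = 145.585 µg/mL·h
subcutaneous injection tail: 14.55/0.393 = 37.023; AUC_ev,0→∞ = 145.585 + 37.023 = 182.608 µg/mL·h
F = (AUC_ev/D_ev)/(AUC_iv/D_iv) = (182.608/600)/(266.556/150) = 0.304347/1.77704 = 0.1713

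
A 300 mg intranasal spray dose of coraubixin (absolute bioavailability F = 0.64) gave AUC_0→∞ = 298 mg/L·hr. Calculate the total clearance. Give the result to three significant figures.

CL = 0.644 L/hr

CL = F × Dose / AUC_0→∞
   = 0.64 × 300 / 298 = 0.644295 L/hr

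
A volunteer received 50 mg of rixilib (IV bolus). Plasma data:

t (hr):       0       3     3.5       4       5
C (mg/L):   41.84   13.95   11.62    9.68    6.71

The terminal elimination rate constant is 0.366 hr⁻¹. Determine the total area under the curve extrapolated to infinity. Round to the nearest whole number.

Trapezoidal AUC_0→5:
  [0→3]: (41.84+13.95)/2 × 3 = 83.685
  [3→3.5]: (13.95+11.62)/2 × 0.5 = 6.3925
  [3.5→4]: (11.62+9.68)/2 × 0.5 = 5.325
  [4→5]: (9.68+6.71)/2 × 1 = 8.195
  Sum = 103.5975 mg/L·hr
Extrapolated tail: C_last / k_e = 6.71 / 0.366 = 18.333
AUC_0→∞ = 103.5975 + 18.333 = 121.9305 mg/L·hr

AUC = 122 mg/L·hr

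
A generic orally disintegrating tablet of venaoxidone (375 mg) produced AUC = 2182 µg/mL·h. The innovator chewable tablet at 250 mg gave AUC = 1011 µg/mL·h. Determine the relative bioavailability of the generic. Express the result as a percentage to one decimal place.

F_rel = 143.9%

F_rel = (AUC_test/D_test) / (AUC_ref/D_ref)
      = (2182/375) / (1011/250)
      = 5.81867 / 4.044 = 1.4388 = 143.88%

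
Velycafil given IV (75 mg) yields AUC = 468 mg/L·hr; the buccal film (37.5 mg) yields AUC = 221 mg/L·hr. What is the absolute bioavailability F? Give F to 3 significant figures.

F = (AUC_ev / D_ev) / (AUC_iv / D_iv)
  = (221/37.5) / (468/75)
  = 5.89333 / 6.24 = 0.9444

F = 0.944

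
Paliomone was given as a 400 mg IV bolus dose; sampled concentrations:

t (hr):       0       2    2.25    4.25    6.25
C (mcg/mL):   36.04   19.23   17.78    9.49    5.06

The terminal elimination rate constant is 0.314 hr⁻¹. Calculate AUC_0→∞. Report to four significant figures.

AUC = 117.8 mcg/mL·hr

Trapezoidal AUC_0→6.25:
  [0→2]: (36.04+19.23)/2 × 2 = 55.27
  [2→2.25]: (19.23+17.78)/2 × 0.25 = 4.62625
  [2.25→4.25]: (17.78+9.49)/2 × 2 = 27.27
  [4.25→6.25]: (9.49+5.06)/2 × 2 = 14.55
  Sum = 101.71625 mcg/mL·hr
Extrapolated tail: C_last / k_e = 5.06 / 0.314 = 16.115
AUC_0→∞ = 101.71625 + 16.115 = 117.83125 mcg/mL·hr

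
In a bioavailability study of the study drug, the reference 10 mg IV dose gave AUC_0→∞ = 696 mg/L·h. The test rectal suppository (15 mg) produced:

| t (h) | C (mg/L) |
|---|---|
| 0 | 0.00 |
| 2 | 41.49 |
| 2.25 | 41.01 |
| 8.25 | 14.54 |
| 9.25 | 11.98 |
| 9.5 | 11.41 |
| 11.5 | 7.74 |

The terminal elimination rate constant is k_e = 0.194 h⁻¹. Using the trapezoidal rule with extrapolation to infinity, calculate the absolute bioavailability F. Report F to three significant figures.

F = 0.281

Trapezoidal AUC_0→11.5 (rectal suppository):
  [0→2]: (0.00+41.49)/2 × 2 = 41.49
  [2→2.25]: (41.49+41.01)/2 × 0.25 = 10.3125
  [2.25→8.25]: (41.01+14.54)/2 × 6 = 166.65
  [8.25→9.25]: (14.54+11.98)/2 × 1 = 13.26
  [9.25→9.5]: (11.98+11.41)/2 × 0.25 = 2.92375
  [9.5→11.5]: (11.41+7.74)/2 × 2 = 19.15
  Sum = 253.78625 mg/L·h
Tail: C_last/k_e = 7.74/0.194 = 39.897
AUC_0→∞ (rectal suppository) = 253.78625 + 39.897 = 293.68325 mg/L·h
F = (AUC_ev/D_ev)/(AUC_iv/D_iv) = (293.68325/15)/(696/10) = 19.5789/69.6 = 0.2813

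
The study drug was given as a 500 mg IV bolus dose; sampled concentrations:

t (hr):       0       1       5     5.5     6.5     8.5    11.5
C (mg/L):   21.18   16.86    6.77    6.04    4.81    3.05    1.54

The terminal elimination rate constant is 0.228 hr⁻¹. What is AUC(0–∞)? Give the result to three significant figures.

AUC = 96.4 mg/L·hr

Trapezoidal AUC_0→11.5:
  [0→1]: (21.18+16.86)/2 × 1 = 19.02
  [1→5]: (16.86+6.77)/2 × 4 = 47.26
  [5→5.5]: (6.77+6.04)/2 × 0.5 = 3.2025
  [5.5→6.5]: (6.04+4.81)/2 × 1 = 5.425
  [6.5→8.5]: (4.81+3.05)/2 × 2 = 7.86
  [8.5→11.5]: (3.05+1.54)/2 × 3 = 6.885
  Sum = 89.6525 mg/L·hr
Extrapolated tail: C_last / k_e = 1.54 / 0.228 = 6.754
AUC_0→∞ = 89.6525 + 6.754 = 96.4065 mg/L·hr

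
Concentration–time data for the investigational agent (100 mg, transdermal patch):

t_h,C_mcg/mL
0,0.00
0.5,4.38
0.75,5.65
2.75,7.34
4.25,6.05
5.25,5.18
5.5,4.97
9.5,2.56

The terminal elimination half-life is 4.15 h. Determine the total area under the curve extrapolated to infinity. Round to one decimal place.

Trapezoidal AUC_0→9.5:
  [0→0.5]: (0.00+4.38)/2 × 0.5 = 1.095
  [0.5→0.75]: (4.38+5.65)/2 × 0.25 = 1.25375
  [0.75→2.75]: (5.65+7.34)/2 × 2 = 12.99
  [2.75→4.25]: (7.34+6.05)/2 × 1.5 = 10.0425
  [4.25→5.25]: (6.05+5.18)/2 × 1 = 5.615
  [5.25→5.5]: (5.18+4.97)/2 × 0.25 = 1.26875
  [5.5→9.5]: (4.97+2.56)/2 × 4 = 15.06
  Sum = 47.325 mcg/mL·h
k_e = ln2 / t½ = 0.693147 / 4.15 = 0.1670 h^-1
Extrapolated tail: C_last / k_e = 2.56 / 0.167 = 15.329
AUC_0→∞ = 47.325 + 15.329 = 62.654 mcg/mL·h

AUC = 62.7 mcg/mL·h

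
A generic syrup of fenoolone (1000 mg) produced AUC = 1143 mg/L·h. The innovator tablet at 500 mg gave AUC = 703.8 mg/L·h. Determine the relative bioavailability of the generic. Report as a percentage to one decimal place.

F_rel = (AUC_test/D_test) / (AUC_ref/D_ref)
      = (1143/1000) / (703.8/500)
      = 1.143 / 1.4076 = 0.8120 = 81.20%

F_rel = 81.2%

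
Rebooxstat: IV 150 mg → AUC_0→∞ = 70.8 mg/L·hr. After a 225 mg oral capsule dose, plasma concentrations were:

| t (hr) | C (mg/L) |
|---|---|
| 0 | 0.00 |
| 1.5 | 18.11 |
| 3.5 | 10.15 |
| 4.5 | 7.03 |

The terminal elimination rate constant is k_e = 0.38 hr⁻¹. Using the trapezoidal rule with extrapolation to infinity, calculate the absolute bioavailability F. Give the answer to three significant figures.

F = 0.649

Trapezoidal AUC_0→4.5 (oral capsule):
  [0→1.5]: (0.00+18.11)/2 × 1.5 = 13.5825
  [1.5→3.5]: (18.11+10.15)/2 × 2 = 28.26
  [3.5→4.5]: (10.15+7.03)/2 × 1 = 8.59
  Sum = 50.4325 mg/L·hr
Tail: C_last/k_e = 7.03/0.38 = 18.500
AUC_0→∞ (oral capsule) = 50.4325 + 18.500 = 68.9325 mg/L·hr
F = (AUC_ev/D_ev)/(AUC_iv/D_iv) = (68.9325/225)/(70.8/150) = 0.306367/0.472 = 0.6491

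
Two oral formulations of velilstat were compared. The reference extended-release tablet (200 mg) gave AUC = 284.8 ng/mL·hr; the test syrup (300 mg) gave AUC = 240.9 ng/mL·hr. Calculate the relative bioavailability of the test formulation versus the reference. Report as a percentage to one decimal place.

F_rel = 56.4%

F_rel = (AUC_test/D_test) / (AUC_ref/D_ref)
      = (240.9/300) / (284.8/200)
      = 0.803 / 1.424 = 0.5639 = 56.39%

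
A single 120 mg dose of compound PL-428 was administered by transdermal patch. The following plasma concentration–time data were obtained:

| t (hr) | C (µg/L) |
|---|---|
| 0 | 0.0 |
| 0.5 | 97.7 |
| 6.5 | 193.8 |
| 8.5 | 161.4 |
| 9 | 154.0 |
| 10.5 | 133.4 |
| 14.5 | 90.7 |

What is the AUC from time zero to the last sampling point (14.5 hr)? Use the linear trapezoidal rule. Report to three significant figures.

Trapezoidal AUC_0→14.5:
  [0→0.5]: (0.0+97.7)/2 × 0.5 = 24.425
  [0.5→6.5]: (97.7+193.8)/2 × 6 = 874.5
  [6.5→8.5]: (193.8+161.4)/2 × 2 = 355.2
  [8.5→9]: (161.4+154.0)/2 × 0.5 = 78.85
  [9→10.5]: (154.0+133.4)/2 × 1.5 = 215.55
  [10.5→14.5]: (133.4+90.7)/2 × 4 = 448.2
  Sum = 1996.725 µg/L·hr

AUC = 2000 µg/L·hr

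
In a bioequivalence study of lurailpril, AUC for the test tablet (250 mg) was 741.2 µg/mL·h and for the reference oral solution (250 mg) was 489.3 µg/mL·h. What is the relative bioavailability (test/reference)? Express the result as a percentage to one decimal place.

F_rel = 151.5%

F_rel = (AUC_test/D_test) / (AUC_ref/D_ref)
      = (741.2/250) / (489.3/250)
      = 2.9648 / 1.9572 = 1.5148 = 151.48%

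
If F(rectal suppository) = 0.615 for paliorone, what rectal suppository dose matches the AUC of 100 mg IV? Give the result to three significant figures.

For equal systemic exposure: F × D_ev = D_iv
D_ev = D_iv / F = 100 / 0.615 = 162.602 mg

D_rectal = 163 mg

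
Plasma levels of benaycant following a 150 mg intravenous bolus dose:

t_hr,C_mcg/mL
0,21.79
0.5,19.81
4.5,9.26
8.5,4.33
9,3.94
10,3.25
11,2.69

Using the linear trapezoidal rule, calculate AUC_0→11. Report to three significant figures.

AUC = 104 mcg/mL·hr

Trapezoidal AUC_0→11:
  [0→0.5]: (21.79+19.81)/2 × 0.5 = 10.4
  [0.5→4.5]: (19.81+9.26)/2 × 4 = 58.14
  [4.5→8.5]: (9.26+4.33)/2 × 4 = 27.18
  [8.5→9]: (4.33+3.94)/2 × 0.5 = 2.0675
  [9→10]: (3.94+3.25)/2 × 1 = 3.595
  [10→11]: (3.25+2.69)/2 × 1 = 2.97
  Sum = 104.3525 mcg/mL·hr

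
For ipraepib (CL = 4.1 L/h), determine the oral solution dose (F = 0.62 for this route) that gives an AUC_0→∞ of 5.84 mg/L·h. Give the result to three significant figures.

Dose = 38.6 mg

Dose = CL × AUC_0→∞ / F
     = 4.1 × 5.84 / 0.62 = 38.6194 mg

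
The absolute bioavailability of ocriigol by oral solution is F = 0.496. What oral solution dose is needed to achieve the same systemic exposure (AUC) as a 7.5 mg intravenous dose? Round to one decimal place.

For equal systemic exposure: F × D_ev = D_iv
D_ev = D_iv / F = 7.5 / 0.496 = 15.121 mg

D_oral = 15.1 mg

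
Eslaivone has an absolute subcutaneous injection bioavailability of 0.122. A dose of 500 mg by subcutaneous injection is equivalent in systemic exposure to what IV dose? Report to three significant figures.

D_iv = 61.0 mg

Systemic exposure from an extravascular dose = F × D_ev, so the equivalent IV dose is F × D_ev.
D_iv = F × D_ev = 0.122 × 500 = 61 mg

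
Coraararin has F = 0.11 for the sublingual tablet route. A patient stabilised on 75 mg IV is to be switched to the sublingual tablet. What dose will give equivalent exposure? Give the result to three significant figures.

For equal systemic exposure: F × D_ev = D_iv
D_ev = D_iv / F = 75 / 0.11 = 681.818 mg

D_sublingual = 682 mg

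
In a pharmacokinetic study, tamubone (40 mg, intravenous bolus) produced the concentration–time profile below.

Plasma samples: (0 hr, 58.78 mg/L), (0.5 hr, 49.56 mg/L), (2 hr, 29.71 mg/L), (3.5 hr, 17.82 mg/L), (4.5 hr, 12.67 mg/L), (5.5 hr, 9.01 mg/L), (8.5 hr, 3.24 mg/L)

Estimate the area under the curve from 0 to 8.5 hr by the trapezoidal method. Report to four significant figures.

AUC = 166.6 mg/L·hr

Trapezoidal AUC_0→8.5:
  [0→0.5]: (58.78+49.56)/2 × 0.5 = 27.085
  [0.5→2]: (49.56+29.71)/2 × 1.5 = 59.4525
  [2→3.5]: (29.71+17.82)/2 × 1.5 = 35.6475
  [3.5→4.5]: (17.82+12.67)/2 × 1 = 15.245
  [4.5→5.5]: (12.67+9.01)/2 × 1 = 10.84
  [5.5→8.5]: (9.01+3.24)/2 × 3 = 18.375
  Sum = 166.645 mg/L·hr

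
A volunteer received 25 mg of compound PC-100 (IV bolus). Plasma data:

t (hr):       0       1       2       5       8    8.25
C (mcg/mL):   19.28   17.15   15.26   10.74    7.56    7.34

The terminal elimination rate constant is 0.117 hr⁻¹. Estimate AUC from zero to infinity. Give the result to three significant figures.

AUC = 165 mcg/mL·hr

Trapezoidal AUC_0→8.25:
  [0→1]: (19.28+17.15)/2 × 1 = 18.215
  [1→2]: (17.15+15.26)/2 × 1 = 16.205
  [2→5]: (15.26+10.74)/2 × 3 = 39.0
  [5→8]: (10.74+7.56)/2 × 3 = 27.45
  [8→8.25]: (7.56+7.34)/2 × 0.25 = 1.8625
  Sum = 102.7325 mcg/mL·hr
Extrapolated tail: C_last / k_e = 7.34 / 0.117 = 62.735
AUC_0→∞ = 102.7325 + 62.735 = 165.4675 mcg/mL·hr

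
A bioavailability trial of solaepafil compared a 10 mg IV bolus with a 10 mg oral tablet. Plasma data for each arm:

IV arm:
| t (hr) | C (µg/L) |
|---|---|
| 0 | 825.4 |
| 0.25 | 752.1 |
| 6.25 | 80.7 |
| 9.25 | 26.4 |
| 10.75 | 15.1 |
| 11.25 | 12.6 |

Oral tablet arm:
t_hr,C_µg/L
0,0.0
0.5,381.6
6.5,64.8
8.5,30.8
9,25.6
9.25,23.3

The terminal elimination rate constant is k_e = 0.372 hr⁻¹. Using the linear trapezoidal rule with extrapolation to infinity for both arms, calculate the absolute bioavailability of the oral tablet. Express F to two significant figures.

F = 0.55

Trapezoidal AUC_0→11.25 (IV):
  [0→0.25]: (825.4+752.1)/2 × 0.25 = 197.1875
  [0.25→6.25]: (752.1+80.7)/2 × 6 = 2498.4
  [6.25→9.25]: (80.7+26.4)/2 × 3 = 160.65
  [9.25→10.75]: (26.4+15.1)/2 × 1.5 = 31.125
  [10.75→11.25]: (15.1+12.6)/2 × 0.5 = 6.925
  Sum = 2894.2875 µg/L·hr
IV tail: 12.6/0.372 = 33.871; AUC_iv,0→∞ = 2894.2875 + 33.871 = 2928.1585 µg/L·hr
Trapezoidal AUC_0→9.25 (oral tablet):
  [0→0.5]: (0.0+381.6)/2 × 0.5 = 95.4
  [0.5→6.5]: (381.6+64.8)/2 × 6 = 1339.2
  [6.5→8.5]: (64.8+30.8)/2 × 2 = 95.6
  [8.5→9]: (30.8+25.6)/2 × 0.5 = 14.1
  [9→9.25]: (25.6+23.3)/2 × 0.25 = 6.1125
  Sum = 1550.4125 µg/L·hr
oral tablet tail: 23.3/0.372 = 62.634; AUC_ev,0→∞ = 1550.4125 + 62.634 = 1613.0465 µg/L·hr
F = (AUC_ev/D_ev)/(AUC_iv/D_iv) = (1613.0465/10)/(2928.1585/10) = 161.30465/292.81585 = 0.5509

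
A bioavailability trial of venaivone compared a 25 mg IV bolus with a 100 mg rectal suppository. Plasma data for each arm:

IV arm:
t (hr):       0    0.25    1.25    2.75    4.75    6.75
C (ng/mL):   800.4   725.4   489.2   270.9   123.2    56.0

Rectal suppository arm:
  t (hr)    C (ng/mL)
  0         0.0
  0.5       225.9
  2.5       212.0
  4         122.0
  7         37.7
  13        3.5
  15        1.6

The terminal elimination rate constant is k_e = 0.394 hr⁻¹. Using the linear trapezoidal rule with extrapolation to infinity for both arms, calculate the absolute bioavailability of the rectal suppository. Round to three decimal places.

Trapezoidal AUC_0→6.75 (IV):
  [0→0.25]: (800.4+725.4)/2 × 0.25 = 190.725
  [0.25→1.25]: (725.4+489.2)/2 × 1 = 607.3
  [1.25→2.75]: (489.2+270.9)/2 × 1.5 = 570.075
  [2.75→4.75]: (270.9+123.2)/2 × 2 = 394.1
  [4.75→6.75]: (123.2+56.0)/2 × 2 = 179.2
  Sum = 1941.4 ng/mL·hr
IV tail: 56.0/0.394 = 142.132; AUC_iv,0→∞ = 1941.4 + 142.132 = 2083.532 ng/mL·hr
Trapezoidal AUC_0→15 (rectal suppository):
  [0→0.5]: (0.0+225.9)/2 × 0.5 = 56.475
  [0.5→2.5]: (225.9+212.0)/2 × 2 = 437.9
  [2.5→4]: (212.0+122.0)/2 × 1.5 = 250.5
  [4→7]: (122.0+37.7)/2 × 3 = 239.55
  [7→13]: (37.7+3.5)/2 × 6 = 123.6
  [13→15]: (3.5+1.6)/2 × 2 = 5.1
  Sum = 1113.125 ng/mL·hr
rectal suppository tail: 1.6/0.394 = 4.061; AUC_ev,0→∞ = 1113.125 + 4.061 = 1117.186 ng/mL·hr
F = (AUC_ev/D_ev)/(AUC_iv/D_iv) = (1117.186/100)/(2083.532/25) = 11.17186/83.34128 = 0.1340

F = 0.134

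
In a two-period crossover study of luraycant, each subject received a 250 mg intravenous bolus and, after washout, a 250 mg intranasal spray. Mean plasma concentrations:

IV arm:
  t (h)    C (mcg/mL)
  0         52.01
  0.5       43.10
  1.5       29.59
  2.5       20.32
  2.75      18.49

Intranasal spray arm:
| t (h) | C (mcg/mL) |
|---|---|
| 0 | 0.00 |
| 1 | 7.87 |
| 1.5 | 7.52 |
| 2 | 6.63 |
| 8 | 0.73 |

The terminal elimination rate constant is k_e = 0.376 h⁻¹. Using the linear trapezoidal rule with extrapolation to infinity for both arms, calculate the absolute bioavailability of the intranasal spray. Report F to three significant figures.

F = 0.254

Trapezoidal AUC_0→2.75 (IV):
  [0→0.5]: (52.01+43.10)/2 × 0.5 = 23.7775
  [0.5→1.5]: (43.10+29.59)/2 × 1 = 36.345
  [1.5→2.5]: (29.59+20.32)/2 × 1 = 24.955
  [2.5→2.75]: (20.32+18.49)/2 × 0.25 = 4.85125
  Sum = 89.92875 mcg/mL·h
IV tail: 18.49/0.376 = 49.176; AUC_iv,0→∞ = 89.92875 + 49.176 = 139.10475 mcg/mL·h
Trapezoidal AUC_0→8 (intranasal spray):
  [0→1]: (0.00+7.87)/2 × 1 = 3.935
  [1→1.5]: (7.87+7.52)/2 × 0.5 = 3.8475
  [1.5→2]: (7.52+6.63)/2 × 0.5 = 3.5375
  [2→8]: (6.63+0.73)/2 × 6 = 22.08
  Sum = 33.4 mcg/mL·h
intranasal spray tail: 0.73/0.376 = 1.941; AUC_ev,0→∞ = 33.4 + 1.941 = 35.341 mcg/mL·h
F = (AUC_ev/D_ev)/(AUC_iv/D_iv) = (35.341/250)/(139.10475/250) = 0.141364/0.556419 = 0.2541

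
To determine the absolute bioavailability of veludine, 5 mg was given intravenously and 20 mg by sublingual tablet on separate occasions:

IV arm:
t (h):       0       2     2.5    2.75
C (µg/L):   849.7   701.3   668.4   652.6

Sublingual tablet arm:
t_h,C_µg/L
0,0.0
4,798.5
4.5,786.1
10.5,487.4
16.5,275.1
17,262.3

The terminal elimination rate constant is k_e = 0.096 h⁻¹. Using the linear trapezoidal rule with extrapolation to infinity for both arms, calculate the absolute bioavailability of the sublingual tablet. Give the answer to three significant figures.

Trapezoidal AUC_0→2.75 (IV):
  [0→2]: (849.7+701.3)/2 × 2 = 1551.0
  [2→2.5]: (701.3+668.4)/2 × 0.5 = 342.425
  [2.5→2.75]: (668.4+652.6)/2 × 0.25 = 165.125
  Sum = 2058.55 µg/L·h
IV tail: 652.6/0.096 = 6797.917; AUC_iv,0→∞ = 2058.55 + 6797.917 = 8856.467 µg/L·h
Trapezoidal AUC_0→17 (sublingual tablet):
  [0→4]: (0.0+798.5)/2 × 4 = 1597.0
  [4→4.5]: (798.5+786.1)/2 × 0.5 = 396.15
  [4.5→10.5]: (786.1+487.4)/2 × 6 = 3820.5
  [10.5→16.5]: (487.4+275.1)/2 × 6 = 2287.5
  [16.5→17]: (275.1+262.3)/2 × 0.5 = 134.35
  Sum = 8235.5 µg/L·h
sublingual tablet tail: 262.3/0.096 = 2732.292; AUC_ev,0→∞ = 8235.5 + 2732.292 = 10967.792 µg/L·h
F = (AUC_ev/D_ev)/(AUC_iv/D_iv) = (10967.792/20)/(8856.467/5) = 548.3896/1771.2934 = 0.3096

F = 0.310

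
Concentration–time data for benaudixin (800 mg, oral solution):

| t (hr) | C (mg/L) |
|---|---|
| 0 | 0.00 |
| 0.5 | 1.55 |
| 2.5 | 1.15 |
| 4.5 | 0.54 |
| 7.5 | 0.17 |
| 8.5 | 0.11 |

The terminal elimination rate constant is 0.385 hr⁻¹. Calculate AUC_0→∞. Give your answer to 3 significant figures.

AUC = 6.27 mg/L·hr

Trapezoidal AUC_0→8.5:
  [0→0.5]: (0.00+1.55)/2 × 0.5 = 0.3875
  [0.5→2.5]: (1.55+1.15)/2 × 2 = 2.7
  [2.5→4.5]: (1.15+0.54)/2 × 2 = 1.69
  [4.5→7.5]: (0.54+0.17)/2 × 3 = 1.065
  [7.5→8.5]: (0.17+0.11)/2 × 1 = 0.14
  Sum = 5.9825 mg/L·hr
Extrapolated tail: C_last / k_e = 0.11 / 0.385 = 0.286
AUC_0→∞ = 5.9825 + 0.286 = 6.2685 mg/L·hr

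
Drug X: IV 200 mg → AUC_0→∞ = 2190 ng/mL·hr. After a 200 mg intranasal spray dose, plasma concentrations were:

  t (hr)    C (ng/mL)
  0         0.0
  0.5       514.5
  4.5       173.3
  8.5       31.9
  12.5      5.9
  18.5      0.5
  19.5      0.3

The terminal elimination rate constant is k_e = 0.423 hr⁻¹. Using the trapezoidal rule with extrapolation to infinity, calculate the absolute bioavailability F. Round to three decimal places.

F = 0.918

Trapezoidal AUC_0→19.5 (intranasal spray):
  [0→0.5]: (0.0+514.5)/2 × 0.5 = 128.625
  [0.5→4.5]: (514.5+173.3)/2 × 4 = 1375.6
  [4.5→8.5]: (173.3+31.9)/2 × 4 = 410.4
  [8.5→12.5]: (31.9+5.9)/2 × 4 = 75.6
  [12.5→18.5]: (5.9+0.5)/2 × 6 = 19.2
  [18.5→19.5]: (0.5+0.3)/2 × 1 = 0.4
  Sum = 2009.825 ng/mL·hr
Tail: C_last/k_e = 0.3/0.423 = 0.709
AUC_0→∞ (intranasal spray) = 2009.825 + 0.709 = 2010.534 ng/mL·hr
F = (AUC_ev/D_ev)/(AUC_iv/D_iv) = (2010.534/200)/(2190/200) = 10.05267/10.95 = 0.9181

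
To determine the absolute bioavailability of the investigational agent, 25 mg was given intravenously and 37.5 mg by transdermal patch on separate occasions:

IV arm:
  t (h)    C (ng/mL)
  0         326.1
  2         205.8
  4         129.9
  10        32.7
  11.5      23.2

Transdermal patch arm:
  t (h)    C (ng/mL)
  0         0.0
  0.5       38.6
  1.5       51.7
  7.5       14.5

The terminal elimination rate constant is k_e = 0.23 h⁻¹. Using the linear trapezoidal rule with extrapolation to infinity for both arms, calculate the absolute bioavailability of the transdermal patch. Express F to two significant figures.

F = 0.14

Trapezoidal AUC_0→11.5 (IV):
  [0→2]: (326.1+205.8)/2 × 2 = 531.9
  [2→4]: (205.8+129.9)/2 × 2 = 335.7
  [4→10]: (129.9+32.7)/2 × 6 = 487.8
  [10→11.5]: (32.7+23.2)/2 × 1.5 = 41.925
  Sum = 1397.325 ng/mL·h
IV tail: 23.2/0.23 = 100.870; AUC_iv,0→∞ = 1397.325 + 100.870 = 1498.195 ng/mL·h
Trapezoidal AUC_0→7.5 (transdermal patch):
  [0→0.5]: (0.0+38.6)/2 × 0.5 = 9.65
  [0.5→1.5]: (38.6+51.7)/2 × 1 = 45.15
  [1.5→7.5]: (51.7+14.5)/2 × 6 = 198.6
  Sum = 253.4 ng/mL·h
transdermal patch tail: 14.5/0.23 = 63.043; AUC_ev,0→∞ = 253.4 + 63.043 = 316.443 ng/mL·h
F = (AUC_ev/D_ev)/(AUC_iv/D_iv) = (316.443/37.5)/(1498.195/25) = 8.43848/59.9278 = 0.1408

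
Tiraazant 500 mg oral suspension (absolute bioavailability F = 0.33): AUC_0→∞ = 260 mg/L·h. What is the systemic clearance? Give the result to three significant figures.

CL = 0.635 L/h

CL = F × Dose / AUC_0→∞
   = 0.33 × 500 / 260 = 0.634615 L/h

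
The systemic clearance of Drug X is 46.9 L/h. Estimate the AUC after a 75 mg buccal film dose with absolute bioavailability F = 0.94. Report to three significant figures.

AUC_0→∞ = F × Dose / CL
        = 0.94 × 75 / 46.9 = 1.5032 mg/L·h

AUC = 1.50 mg/L·h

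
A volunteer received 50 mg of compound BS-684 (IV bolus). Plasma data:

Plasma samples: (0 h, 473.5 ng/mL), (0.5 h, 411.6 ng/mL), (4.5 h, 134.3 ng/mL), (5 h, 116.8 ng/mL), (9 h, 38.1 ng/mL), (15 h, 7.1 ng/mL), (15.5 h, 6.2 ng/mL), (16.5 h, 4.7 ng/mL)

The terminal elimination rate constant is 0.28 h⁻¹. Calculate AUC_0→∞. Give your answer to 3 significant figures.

AUC = 1850 ng/mL·h

Trapezoidal AUC_0→16.5:
  [0→0.5]: (473.5+411.6)/2 × 0.5 = 221.275
  [0.5→4.5]: (411.6+134.3)/2 × 4 = 1091.8
  [4.5→5]: (134.3+116.8)/2 × 0.5 = 62.775
  [5→9]: (116.8+38.1)/2 × 4 = 309.8
  [9→15]: (38.1+7.1)/2 × 6 = 135.6
  [15→15.5]: (7.1+6.2)/2 × 0.5 = 3.325
  [15.5→16.5]: (6.2+4.7)/2 × 1 = 5.45
  Sum = 1830.025 ng/mL·h
Extrapolated tail: C_last / k_e = 4.7 / 0.28 = 16.786
AUC_0→∞ = 1830.025 + 16.786 = 1846.811 ng/mL·h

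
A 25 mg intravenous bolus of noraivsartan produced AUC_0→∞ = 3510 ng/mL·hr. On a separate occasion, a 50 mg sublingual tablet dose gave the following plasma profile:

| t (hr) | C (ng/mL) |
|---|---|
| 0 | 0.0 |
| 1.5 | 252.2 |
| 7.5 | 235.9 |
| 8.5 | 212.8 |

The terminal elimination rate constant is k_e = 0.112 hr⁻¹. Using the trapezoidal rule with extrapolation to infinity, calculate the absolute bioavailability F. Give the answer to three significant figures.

F = 0.538

Trapezoidal AUC_0→8.5 (sublingual tablet):
  [0→1.5]: (0.0+252.2)/2 × 1.5 = 189.15
  [1.5→7.5]: (252.2+235.9)/2 × 6 = 1464.3
  [7.5→8.5]: (235.9+212.8)/2 × 1 = 224.35
  Sum = 1877.8 ng/mL·hr
Tail: C_last/k_e = 212.8/0.112 = 1900.000
AUC_0→∞ (sublingual tablet) = 1877.8 + 1900.000 = 3777.8 ng/mL·hr
F = (AUC_ev/D_ev)/(AUC_iv/D_iv) = (3777.8/50)/(3510/25) = 75.556/140.4 = 0.5381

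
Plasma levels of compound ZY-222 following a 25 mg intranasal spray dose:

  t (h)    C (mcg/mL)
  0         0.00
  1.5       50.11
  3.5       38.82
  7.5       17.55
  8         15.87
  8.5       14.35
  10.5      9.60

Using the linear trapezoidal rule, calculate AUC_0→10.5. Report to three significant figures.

AUC = 279 mcg/mL·h

Trapezoidal AUC_0→10.5:
  [0→1.5]: (0.00+50.11)/2 × 1.5 = 37.5825
  [1.5→3.5]: (50.11+38.82)/2 × 2 = 88.93
  [3.5→7.5]: (38.82+17.55)/2 × 4 = 112.74
  [7.5→8]: (17.55+15.87)/2 × 0.5 = 8.355
  [8→8.5]: (15.87+14.35)/2 × 0.5 = 7.555
  [8.5→10.5]: (14.35+9.60)/2 × 2 = 23.95
  Sum = 279.1125 mcg/mL·h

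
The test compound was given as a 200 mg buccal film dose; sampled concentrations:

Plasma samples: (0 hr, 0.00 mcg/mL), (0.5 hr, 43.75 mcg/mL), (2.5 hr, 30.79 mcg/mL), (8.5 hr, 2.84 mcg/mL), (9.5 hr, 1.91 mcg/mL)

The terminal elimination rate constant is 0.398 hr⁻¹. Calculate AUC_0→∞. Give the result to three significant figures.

Trapezoidal AUC_0→9.5:
  [0→0.5]: (0.00+43.75)/2 × 0.5 = 10.9375
  [0.5→2.5]: (43.75+30.79)/2 × 2 = 74.54
  [2.5→8.5]: (30.79+2.84)/2 × 6 = 100.89
  [8.5→9.5]: (2.84+1.91)/2 × 1 = 2.375
  Sum = 188.7425 mcg/mL·hr
Extrapolated tail: C_last / k_e = 1.91 / 0.398 = 4.799
AUC_0→∞ = 188.7425 + 4.799 = 193.5415 mcg/mL·hr

AUC = 194 mcg/mL·hr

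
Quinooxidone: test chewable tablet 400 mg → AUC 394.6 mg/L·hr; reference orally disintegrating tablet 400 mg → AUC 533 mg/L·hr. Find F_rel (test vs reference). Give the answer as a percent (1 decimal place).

F_rel = 74.0%

F_rel = (AUC_test/D_test) / (AUC_ref/D_ref)
      = (394.6/400) / (533/400)
      = 0.9865 / 1.3325 = 0.7403 = 74.03%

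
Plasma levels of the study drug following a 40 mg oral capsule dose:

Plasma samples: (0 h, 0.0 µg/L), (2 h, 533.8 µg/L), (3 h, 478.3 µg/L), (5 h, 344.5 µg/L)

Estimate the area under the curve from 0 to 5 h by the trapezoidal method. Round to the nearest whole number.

Trapezoidal AUC_0→5:
  [0→2]: (0.0+533.8)/2 × 2 = 533.8
  [2→3]: (533.8+478.3)/2 × 1 = 506.05
  [3→5]: (478.3+344.5)/2 × 2 = 822.8
  Sum = 1862.65 µg/L·h

AUC = 1863 µg/L·h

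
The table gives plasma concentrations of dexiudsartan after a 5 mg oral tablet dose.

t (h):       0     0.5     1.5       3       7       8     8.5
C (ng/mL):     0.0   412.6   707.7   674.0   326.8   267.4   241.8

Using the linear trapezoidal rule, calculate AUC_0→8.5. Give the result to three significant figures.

AUC = 4130 ng/mL·h

Trapezoidal AUC_0→8.5:
  [0→0.5]: (0.0+412.6)/2 × 0.5 = 103.15
  [0.5→1.5]: (412.6+707.7)/2 × 1 = 560.15
  [1.5→3]: (707.7+674.0)/2 × 1.5 = 1036.275
  [3→7]: (674.0+326.8)/2 × 4 = 2001.6
  [7→8]: (326.8+267.4)/2 × 1 = 297.1
  [8→8.5]: (267.4+241.8)/2 × 0.5 = 127.3
  Sum = 4125.575 ng/mL·h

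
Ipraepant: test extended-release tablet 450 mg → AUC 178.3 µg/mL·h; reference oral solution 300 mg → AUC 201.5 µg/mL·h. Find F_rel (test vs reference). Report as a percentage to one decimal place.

F_rel = 59.0%

F_rel = (AUC_test/D_test) / (AUC_ref/D_ref)
      = (178.3/450) / (201.5/300)
      = 0.396222 / 0.671667 = 0.5899 = 58.99%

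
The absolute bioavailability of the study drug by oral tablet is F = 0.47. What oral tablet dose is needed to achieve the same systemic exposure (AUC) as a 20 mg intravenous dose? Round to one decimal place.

For equal systemic exposure: F × D_ev = D_iv
D_ev = D_iv / F = 20 / 0.47 = 42.5532 mg

D_oral = 42.6 mg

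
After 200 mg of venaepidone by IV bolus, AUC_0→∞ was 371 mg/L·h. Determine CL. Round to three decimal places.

CL = 0.539 L/h

CL = Dose_iv / AUC_0→∞
   = 200 / 371 = 0.539084 L/h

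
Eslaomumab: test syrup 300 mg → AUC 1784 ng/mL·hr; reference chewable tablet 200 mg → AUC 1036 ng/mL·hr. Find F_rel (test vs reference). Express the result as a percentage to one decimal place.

F_rel = (AUC_test/D_test) / (AUC_ref/D_ref)
      = (1784/300) / (1036/200)
      = 5.94667 / 5.18 = 1.1480 = 114.80%

F_rel = 114.8%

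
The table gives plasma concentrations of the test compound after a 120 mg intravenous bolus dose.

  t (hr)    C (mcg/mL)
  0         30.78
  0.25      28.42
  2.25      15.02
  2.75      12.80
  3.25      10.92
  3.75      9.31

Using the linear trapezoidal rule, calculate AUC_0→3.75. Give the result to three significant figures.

AUC = 68.8 mcg/mL·hr

Trapezoidal AUC_0→3.75:
  [0→0.25]: (30.78+28.42)/2 × 0.25 = 7.4
  [0.25→2.25]: (28.42+15.02)/2 × 2 = 43.44
  [2.25→2.75]: (15.02+12.80)/2 × 0.5 = 6.955
  [2.75→3.25]: (12.80+10.92)/2 × 0.5 = 5.93
  [3.25→3.75]: (10.92+9.31)/2 × 0.5 = 5.0575
  Sum = 68.7825 mcg/mL·hr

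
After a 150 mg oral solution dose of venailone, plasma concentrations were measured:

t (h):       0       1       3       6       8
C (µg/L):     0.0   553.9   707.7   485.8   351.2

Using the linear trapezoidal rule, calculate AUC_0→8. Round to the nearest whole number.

Trapezoidal AUC_0→8:
  [0→1]: (0.0+553.9)/2 × 1 = 276.95
  [1→3]: (553.9+707.7)/2 × 2 = 1261.6
  [3→6]: (707.7+485.8)/2 × 3 = 1790.25
  [6→8]: (485.8+351.2)/2 × 2 = 837.0
  Sum = 4165.8 µg/L·h

AUC = 4166 µg/L·h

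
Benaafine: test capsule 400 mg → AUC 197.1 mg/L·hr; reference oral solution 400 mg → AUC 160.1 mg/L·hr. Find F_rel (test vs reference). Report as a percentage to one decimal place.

F_rel = (AUC_test/D_test) / (AUC_ref/D_ref)
      = (197.1/400) / (160.1/400)
      = 0.49275 / 0.40025 = 1.2311 = 123.11%

F_rel = 123.1%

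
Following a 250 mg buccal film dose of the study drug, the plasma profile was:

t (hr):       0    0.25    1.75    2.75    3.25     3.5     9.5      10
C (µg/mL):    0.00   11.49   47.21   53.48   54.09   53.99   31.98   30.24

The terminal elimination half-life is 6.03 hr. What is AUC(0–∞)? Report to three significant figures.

AUC = 673 µg/mL·hr

Trapezoidal AUC_0→10:
  [0→0.25]: (0.00+11.49)/2 × 0.25 = 1.43625
  [0.25→1.75]: (11.49+47.21)/2 × 1.5 = 44.025
  [1.75→2.75]: (47.21+53.48)/2 × 1 = 50.345
  [2.75→3.25]: (53.48+54.09)/2 × 0.5 = 26.8925
  [3.25→3.5]: (54.09+53.99)/2 × 0.25 = 13.51
  [3.5→9.5]: (53.99+31.98)/2 × 6 = 257.91
  [9.5→10]: (31.98+30.24)/2 × 0.5 = 15.555
  Sum = 409.67375 µg/mL·hr
k_e = ln2 / t½ = 0.693147 / 6.03 = 0.1149 hr^-1
Extrapolated tail: C_last / k_e = 30.24 / 0.1149 = 263.185
AUC_0→∞ = 409.67375 + 263.185 = 672.85875 µg/mL·hr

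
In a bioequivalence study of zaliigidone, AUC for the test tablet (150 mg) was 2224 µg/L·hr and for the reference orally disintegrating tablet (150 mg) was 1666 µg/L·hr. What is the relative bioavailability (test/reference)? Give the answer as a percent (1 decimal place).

F_rel = 133.5%

F_rel = (AUC_test/D_test) / (AUC_ref/D_ref)
      = (2224/150) / (1666/150)
      = 14.8267 / 11.1067 = 1.3349 = 133.49%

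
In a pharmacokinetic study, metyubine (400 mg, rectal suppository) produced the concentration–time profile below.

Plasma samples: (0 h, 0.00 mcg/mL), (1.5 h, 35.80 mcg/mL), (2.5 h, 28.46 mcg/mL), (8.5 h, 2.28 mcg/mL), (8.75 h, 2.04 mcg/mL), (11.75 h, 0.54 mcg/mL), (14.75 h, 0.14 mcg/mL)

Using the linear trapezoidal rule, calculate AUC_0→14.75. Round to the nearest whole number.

AUC = 157 mcg/mL·h

Trapezoidal AUC_0→14.75:
  [0→1.5]: (0.00+35.80)/2 × 1.5 = 26.85
  [1.5→2.5]: (35.80+28.46)/2 × 1 = 32.13
  [2.5→8.5]: (28.46+2.28)/2 × 6 = 92.22
  [8.5→8.75]: (2.28+2.04)/2 × 0.25 = 0.54
  [8.75→11.75]: (2.04+0.54)/2 × 3 = 3.87
  [11.75→14.75]: (0.54+0.14)/2 × 3 = 1.02
  Sum = 156.63 mcg/mL·h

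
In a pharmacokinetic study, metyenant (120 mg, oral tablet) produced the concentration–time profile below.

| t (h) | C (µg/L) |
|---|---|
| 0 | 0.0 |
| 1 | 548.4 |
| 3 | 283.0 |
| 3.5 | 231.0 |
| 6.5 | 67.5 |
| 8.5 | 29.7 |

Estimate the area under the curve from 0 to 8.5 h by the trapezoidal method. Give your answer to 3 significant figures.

AUC = 1780 µg/L·h

Trapezoidal AUC_0→8.5:
  [0→1]: (0.0+548.4)/2 × 1 = 274.2
  [1→3]: (548.4+283.0)/2 × 2 = 831.4
  [3→3.5]: (283.0+231.0)/2 × 0.5 = 128.5
  [3.5→6.5]: (231.0+67.5)/2 × 3 = 447.75
  [6.5→8.5]: (67.5+29.7)/2 × 2 = 97.2
  Sum = 1779.05 µg/L·h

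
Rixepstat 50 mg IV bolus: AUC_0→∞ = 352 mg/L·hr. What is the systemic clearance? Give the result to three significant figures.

CL = Dose_iv / AUC_0→∞
   = 50 / 352 = 0.142045 L/hr

CL = 0.142 L/hr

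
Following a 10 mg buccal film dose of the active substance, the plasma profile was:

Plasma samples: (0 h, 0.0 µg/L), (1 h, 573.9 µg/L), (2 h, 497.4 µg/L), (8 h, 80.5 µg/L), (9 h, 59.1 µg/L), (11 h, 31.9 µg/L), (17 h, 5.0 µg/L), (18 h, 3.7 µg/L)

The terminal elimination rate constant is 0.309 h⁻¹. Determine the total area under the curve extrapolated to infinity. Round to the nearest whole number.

Trapezoidal AUC_0→18:
  [0→1]: (0.0+573.9)/2 × 1 = 286.95
  [1→2]: (573.9+497.4)/2 × 1 = 535.65
  [2→8]: (497.4+80.5)/2 × 6 = 1733.7
  [8→9]: (80.5+59.1)/2 × 1 = 69.8
  [9→11]: (59.1+31.9)/2 × 2 = 91.0
  [11→17]: (31.9+5.0)/2 × 6 = 110.7
  [17→18]: (5.0+3.7)/2 × 1 = 4.35
  Sum = 2832.15 µg/L·h
Extrapolated tail: C_last / k_e = 3.7 / 0.309 = 11.974
AUC_0→∞ = 2832.15 + 11.974 = 2844.124 µg/L·h

AUC = 2844 µg/L·h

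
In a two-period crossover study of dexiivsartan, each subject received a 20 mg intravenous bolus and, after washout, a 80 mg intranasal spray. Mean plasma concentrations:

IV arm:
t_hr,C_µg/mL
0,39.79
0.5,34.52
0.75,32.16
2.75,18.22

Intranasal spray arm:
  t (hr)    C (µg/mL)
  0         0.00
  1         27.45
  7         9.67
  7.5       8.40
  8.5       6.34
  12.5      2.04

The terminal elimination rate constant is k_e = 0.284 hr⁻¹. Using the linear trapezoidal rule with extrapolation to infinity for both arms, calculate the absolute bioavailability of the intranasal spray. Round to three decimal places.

Trapezoidal AUC_0→2.75 (IV):
  [0→0.5]: (39.79+34.52)/2 × 0.5 = 18.5775
  [0.5→0.75]: (34.52+32.16)/2 × 0.25 = 8.335
  [0.75→2.75]: (32.16+18.22)/2 × 2 = 50.38
  Sum = 77.2925 µg/mL·hr
IV tail: 18.22/0.284 = 64.155; AUC_iv,0→∞ = 77.2925 + 64.155 = 141.4475 µg/mL·hr
Trapezoidal AUC_0→12.5 (intranasal spray):
  [0→1]: (0.00+27.45)/2 × 1 = 13.725
  [1→7]: (27.45+9.67)/2 × 6 = 111.36
  [7→7.5]: (9.67+8.40)/2 × 0.5 = 4.5175
  [7.5→8.5]: (8.40+6.34)/2 × 1 = 7.37
  [8.5→12.5]: (6.34+2.04)/2 × 4 = 16.76
  Sum = 153.7325 µg/mL·hr
intranasal spray tail: 2.04/0.284 = 7.183; AUC_ev,0→∞ = 153.7325 + 7.183 = 160.9155 µg/mL·hr
F = (AUC_ev/D_ev)/(AUC_iv/D_iv) = (160.9155/80)/(141.4475/20) = 2.01144/7.072375 = 0.2844

F = 0.284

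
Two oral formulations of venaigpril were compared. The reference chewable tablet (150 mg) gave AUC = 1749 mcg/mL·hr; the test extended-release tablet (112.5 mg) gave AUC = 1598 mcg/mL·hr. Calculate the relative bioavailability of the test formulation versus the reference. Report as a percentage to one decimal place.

F_rel = (AUC_test/D_test) / (AUC_ref/D_ref)
      = (1598/112.5) / (1749/150)
      = 14.2044 / 11.66 = 1.2182 = 121.82%

F_rel = 121.8%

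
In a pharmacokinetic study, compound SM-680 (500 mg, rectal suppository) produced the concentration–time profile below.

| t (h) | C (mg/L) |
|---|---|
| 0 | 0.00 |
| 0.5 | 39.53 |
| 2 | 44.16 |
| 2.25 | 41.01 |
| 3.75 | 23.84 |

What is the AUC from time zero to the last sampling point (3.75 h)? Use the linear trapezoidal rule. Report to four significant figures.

Trapezoidal AUC_0→3.75:
  [0→0.5]: (0.00+39.53)/2 × 0.5 = 9.8825
  [0.5→2]: (39.53+44.16)/2 × 1.5 = 62.7675
  [2→2.25]: (44.16+41.01)/2 × 0.25 = 10.64625
  [2.25→3.75]: (41.01+23.84)/2 × 1.5 = 48.6375
  Sum = 131.93375 mg/L·h

AUC = 131.9 mg/L·h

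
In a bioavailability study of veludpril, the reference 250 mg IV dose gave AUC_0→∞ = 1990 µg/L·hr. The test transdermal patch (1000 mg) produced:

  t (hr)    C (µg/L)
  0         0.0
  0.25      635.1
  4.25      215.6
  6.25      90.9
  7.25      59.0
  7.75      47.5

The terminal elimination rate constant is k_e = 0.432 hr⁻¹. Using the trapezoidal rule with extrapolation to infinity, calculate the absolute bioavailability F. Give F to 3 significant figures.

F = 0.289

Trapezoidal AUC_0→7.75 (transdermal patch):
  [0→0.25]: (0.0+635.1)/2 × 0.25 = 79.3875
  [0.25→4.25]: (635.1+215.6)/2 × 4 = 1701.4
  [4.25→6.25]: (215.6+90.9)/2 × 2 = 306.5
  [6.25→7.25]: (90.9+59.0)/2 × 1 = 74.95
  [7.25→7.75]: (59.0+47.5)/2 × 0.5 = 26.625
  Sum = 2188.8625 µg/L·hr
Tail: C_last/k_e = 47.5/0.432 = 109.954
AUC_0→∞ (transdermal patch) = 2188.8625 + 109.954 = 2298.8165 µg/L·hr
F = (AUC_ev/D_ev)/(AUC_iv/D_iv) = (2298.8165/1000)/(1990/250) = 2.2988165/7.96 = 0.2888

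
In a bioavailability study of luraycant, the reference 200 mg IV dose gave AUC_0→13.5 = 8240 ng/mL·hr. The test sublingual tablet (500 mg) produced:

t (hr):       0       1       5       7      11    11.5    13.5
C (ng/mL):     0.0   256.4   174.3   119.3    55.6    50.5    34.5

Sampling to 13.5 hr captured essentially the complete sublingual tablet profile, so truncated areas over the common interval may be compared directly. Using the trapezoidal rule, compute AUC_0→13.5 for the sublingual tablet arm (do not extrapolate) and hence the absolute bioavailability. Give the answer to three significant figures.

Trapezoidal AUC_0→13.5 (sublingual tablet):
  [0→1]: (0.0+256.4)/2 × 1 = 128.2
  [1→5]: (256.4+174.3)/2 × 4 = 861.4
  [5→7]: (174.3+119.3)/2 × 2 = 293.6
  [7→11]: (119.3+55.6)/2 × 4 = 349.8
  [11→11.5]: (55.6+50.5)/2 × 0.5 = 26.525
  [11.5→13.5]: (50.5+34.5)/2 × 2 = 85.0
  Sum = 1744.525 ng/mL·hr
F = (AUC_ev/D_ev)/(AUC_iv/D_iv) = (1744.525/500)/(8240/200) = 3.48905/41.2 = 0.0847

F = 0.0847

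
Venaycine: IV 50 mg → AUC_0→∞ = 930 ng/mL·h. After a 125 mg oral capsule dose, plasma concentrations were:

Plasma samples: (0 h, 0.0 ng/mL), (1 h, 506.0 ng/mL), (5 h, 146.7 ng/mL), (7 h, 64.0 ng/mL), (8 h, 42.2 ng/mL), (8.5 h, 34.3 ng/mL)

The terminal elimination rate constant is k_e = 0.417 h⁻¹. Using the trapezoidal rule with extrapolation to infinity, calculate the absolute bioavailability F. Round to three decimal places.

F = 0.827

Trapezoidal AUC_0→8.5 (oral capsule):
  [0→1]: (0.0+506.0)/2 × 1 = 253.0
  [1→5]: (506.0+146.7)/2 × 4 = 1305.4
  [5→7]: (146.7+64.0)/2 × 2 = 210.7
  [7→8]: (64.0+42.2)/2 × 1 = 53.1
  [8→8.5]: (42.2+34.3)/2 × 0.5 = 19.125
  Sum = 1841.325 ng/mL·h
Tail: C_last/k_e = 34.3/0.417 = 82.254
AUC_0→∞ (oral capsule) = 1841.325 + 82.254 = 1923.579 ng/mL·h
F = (AUC_ev/D_ev)/(AUC_iv/D_iv) = (1923.579/125)/(930/50) = 15.388632/18.6 = 0.8273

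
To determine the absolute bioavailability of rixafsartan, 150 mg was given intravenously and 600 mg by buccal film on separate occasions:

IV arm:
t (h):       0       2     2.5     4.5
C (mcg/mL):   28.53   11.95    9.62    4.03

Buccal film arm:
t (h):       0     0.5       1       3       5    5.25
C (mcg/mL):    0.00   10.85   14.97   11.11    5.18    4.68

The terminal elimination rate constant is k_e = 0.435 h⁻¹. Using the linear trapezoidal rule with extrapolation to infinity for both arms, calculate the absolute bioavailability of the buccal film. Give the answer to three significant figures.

Trapezoidal AUC_0→4.5 (IV):
  [0→2]: (28.53+11.95)/2 × 2 = 40.48
  [2→2.5]: (11.95+9.62)/2 × 0.5 = 5.3925
  [2.5→4.5]: (9.62+4.03)/2 × 2 = 13.65
  Sum = 59.5225 mcg/mL·h
IV tail: 4.03/0.435 = 9.264; AUC_iv,0→∞ = 59.5225 + 9.264 = 68.7865 mcg/mL·h
Trapezoidal AUC_0→5.25 (buccal film):
  [0→0.5]: (0.00+10.85)/2 × 0.5 = 2.7125
  [0.5→1]: (10.85+14.97)/2 × 0.5 = 6.455
  [1→3]: (14.97+11.11)/2 × 2 = 26.08
  [3→5]: (11.11+5.18)/2 × 2 = 16.29
  [5→5.25]: (5.18+4.68)/2 × 0.25 = 1.2325
  Sum = 52.77 mcg/mL·h
buccal film tail: 4.68/0.435 = 10.759; AUC_ev,0→∞ = 52.77 + 10.759 = 63.529 mcg/mL·h
F = (AUC_ev/D_ev)/(AUC_iv/D_iv) = (63.529/600)/(68.7865/150) = 0.105882/0.458577 = 0.2309

F = 0.231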